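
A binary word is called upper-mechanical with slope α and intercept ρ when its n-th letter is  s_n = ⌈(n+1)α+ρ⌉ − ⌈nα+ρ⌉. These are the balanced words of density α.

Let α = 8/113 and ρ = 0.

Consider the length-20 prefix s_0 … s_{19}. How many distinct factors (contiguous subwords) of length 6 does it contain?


7

t_n = ⌈(n·8)/113⌉ for n = 0 … 20:
  n=0…9: ⌈0/113⌉=0 ⌈8/113⌉=1 ⌈16/113⌉=1 ⌈24/113⌉=1 ⌈32/113⌉=1 ⌈40/113⌉=1 ⌈48/113⌉=1 ⌈56/113⌉=1 ⌈64/113⌉=1 ⌈72/113⌉=1
  n=10…19: ⌈80/113⌉=1 ⌈88/113⌉=1 ⌈96/113⌉=1 ⌈104/113⌉=1 ⌈112/113⌉=1 ⌈120/113⌉=2 ⌈128/113⌉=2 ⌈136/113⌉=2 ⌈144/113⌉=2 ⌈152/113⌉=2
  n=20: ⌈160/113⌉=2
s_n = t_(n+1) − t_n for n = 0 … 19 gives
prefix = 10000000000000100000
slide a length-6 window over [0..5] … [14..19] (15 windows); first occurrence of each distinct factor:
  [  0..  5] 100000
  [  1..  6] 000000
  [  9.. 14] 000001
  [ 10.. 15] 000010
  [ 11.. 16] 000100
  [ 12.. 17] 001000
  [ 13.. 18] 010000
  (the other 8 windows repeat one of these)
distinct factors: {000000, 000001, 000010, 000100, 001000, 010000, 100000}
count = 7  (Sturmian bound for length 6 is 7)


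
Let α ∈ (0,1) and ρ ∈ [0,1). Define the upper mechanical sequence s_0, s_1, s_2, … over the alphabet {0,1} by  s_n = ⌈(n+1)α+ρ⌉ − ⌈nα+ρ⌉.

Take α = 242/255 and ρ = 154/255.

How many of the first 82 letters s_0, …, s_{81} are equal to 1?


78

#1s = Σ_{n=0}^{81} s_n = Σ_{n=0}^{81} (⌈(n+1)α+ρ⌉ − ⌈nα+ρ⌉)
the sum telescopes: every ⌈nα+ρ⌉ with 0 < n < 82 appears once with + and once with −, leaving ⌈82α+ρ⌉ − ⌈0·α+ρ⌉
82α + ρ = (82·242 + 154) / 255 = 19998/255
ρ = 154/255
⌈19998/255⌉ = 79,  ⌈154/255⌉ = 1
#1s = 79 − 1 = 78


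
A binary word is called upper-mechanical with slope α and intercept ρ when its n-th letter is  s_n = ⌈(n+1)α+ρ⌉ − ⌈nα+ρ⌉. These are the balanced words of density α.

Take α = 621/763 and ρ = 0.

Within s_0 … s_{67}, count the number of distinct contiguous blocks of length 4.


t_n = ⌈(n·621)/763⌉ for n = 0 … 68:
  n=0…9: ⌈0/763⌉=0 ⌈621/763⌉=1 ⌈1242/763⌉=2 ⌈1863/763⌉=3 ⌈2484/763⌉=4 ⌈3105/763⌉=5 ⌈3726/763⌉=5 ⌈4347/763⌉=6 ⌈4968/763⌉=7 ⌈5589/763⌉=8
  n=10…19: ⌈6210/763⌉=9 ⌈6831/763⌉=9 ⌈7452/763⌉=10 ⌈8073/763⌉=11 ⌈8694/763⌉=12 ⌈9315/763⌉=13 ⌈9936/763⌉=14 ⌈10557/763⌉=14 ⌈11178/763⌉=15 ⌈11799/763⌉=16
  n=20…29: ⌈12420/763⌉=17 ⌈13041/763⌉=18 ⌈13662/763⌉=18 ⌈14283/763⌉=19 ⌈14904/763⌉=20 ⌈15525/763⌉=21 ⌈16146/763⌉=22 ⌈16767/763⌉=22 ⌈17388/763⌉=23 ⌈18009/763⌉=24
  n=30…39: ⌈18630/763⌉=25 ⌈19251/763⌉=26 ⌈19872/763⌉=27 ⌈20493/763⌉=27 ⌈21114/763⌉=28 ⌈21735/763⌉=29 ⌈22356/763⌉=30 ⌈22977/763⌉=31 ⌈23598/763⌉=31 ⌈24219/763⌉=32
  n=40…49: ⌈24840/763⌉=33 ⌈25461/763⌉=34 ⌈26082/763⌉=35 ⌈26703/763⌉=35 ⌈27324/763⌉=36 ⌈27945/763⌉=37 ⌈28566/763⌉=38 ⌈29187/763⌉=39 ⌈29808/763⌉=40 ⌈30429/763⌉=40
  n=50…59: ⌈31050/763⌉=41 ⌈31671/763⌉=42 ⌈32292/763⌉=43 ⌈32913/763⌉=44 ⌈33534/763⌉=44 ⌈34155/763⌉=45 ⌈34776/763⌉=46 ⌈35397/763⌉=47 ⌈36018/763⌉=48 ⌈36639/763⌉=49
  n=60…68: ⌈37260/763⌉=49 ⌈37881/763⌉=50 ⌈38502/763⌉=51 ⌈39123/763⌉=52 ⌈39744/763⌉=53 ⌈40365/763⌉=53 ⌈40986/763⌉=54 ⌈41607/763⌉=55 ⌈42228/763⌉=56
s_n = t_(n+1) − t_n for n = 0 … 67 gives
prefix = 11111011110111110111101111011111011110111101111101111011111011110111
slide a length-4 window over [0..3] … [64..67] (65 windows); first occurrence of each distinct factor:
  [  0..  3] 1111
  [  2..  5] 1110
  [  3..  6] 1101
  [  4..  7] 1011
  [  5..  8] 0111
  (the other 60 windows repeat one of these)
distinct factors: {0111, 1011, 1101, 1110, 1111}
count = 5  (Sturmian bound for length 4 is 5)

5


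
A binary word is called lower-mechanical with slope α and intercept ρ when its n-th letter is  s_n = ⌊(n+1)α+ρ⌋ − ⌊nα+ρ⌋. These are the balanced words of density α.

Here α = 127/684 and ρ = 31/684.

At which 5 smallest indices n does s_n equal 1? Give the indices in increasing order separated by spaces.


5 10 15 21 26

n=0: ⌊158/684⌋−⌊31/684⌋ = 0−0 = 0
n=1: ⌊285/684⌋−⌊158/684⌋ = 0−0 = 0
n=2: ⌊412/684⌋−⌊285/684⌋ = 0−0 = 0
n=3: ⌊539/684⌋−⌊412/684⌋ = 0−0 = 0
n=4: ⌊666/684⌋−⌊539/684⌋ = 0−0 = 0
n=5: ⌊793/684⌋−⌊666/684⌋ = 1−0 = 1  ← one
n=6: ⌊920/684⌋−⌊793/684⌋ = 1−1 = 0
n=7: ⌊1047/684⌋−⌊920/684⌋ = 1−1 = 0
n=8: ⌊1174/684⌋−⌊1047/684⌋ = 1−1 = 0
n=9: ⌊1301/684⌋−⌊1174/684⌋ = 1−1 = 0
n=10: ⌊1428/684⌋−⌊1301/684⌋ = 2−1 = 1  ← one
n=11: ⌊1555/684⌋−⌊1428/684⌋ = 2−2 = 0
n=12: ⌊1682/684⌋−⌊1555/684⌋ = 2−2 = 0
n=13: ⌊1809/684⌋−⌊1682/684⌋ = 2−2 = 0
n=14: ⌊1936/684⌋−⌊1809/684⌋ = 2−2 = 0
n=15: ⌊2063/684⌋−⌊1936/684⌋ = 3−2 = 1  ← one
n=16: ⌊2190/684⌋−⌊2063/684⌋ = 3−3 = 0
n=17: ⌊2317/684⌋−⌊2190/684⌋ = 3−3 = 0
n=18: ⌊2444/684⌋−⌊2317/684⌋ = 3−3 = 0
n=19: ⌊2571/684⌋−⌊2444/684⌋ = 3−3 = 0
n=20: ⌊2698/684⌋−⌊2571/684⌋ = 3−3 = 0
n=21: ⌊2825/684⌋−⌊2698/684⌋ = 4−3 = 1  ← one
n=22: ⌊2952/684⌋−⌊2825/684⌋ = 4−4 = 0
n=23: ⌊3079/684⌋−⌊2952/684⌋ = 4−4 = 0
n=24: ⌊3206/684⌋−⌊3079/684⌋ = 4−4 = 0
n=25: ⌊3333/684⌋−⌊3206/684⌋ = 4−4 = 0
n=26: ⌊3460/684⌋−⌊3333/684⌋ = 5−4 = 1  ← one
positions of the first 5 ones: 5 10 15 21 26


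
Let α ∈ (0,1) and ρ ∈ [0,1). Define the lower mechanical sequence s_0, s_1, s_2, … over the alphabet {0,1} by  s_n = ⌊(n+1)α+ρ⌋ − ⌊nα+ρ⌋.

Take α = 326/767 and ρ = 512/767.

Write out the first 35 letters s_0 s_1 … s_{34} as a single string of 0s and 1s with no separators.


10010101001010100101010010100101010

n=0: ⌊(1·326+512)/767⌋ − ⌊(0·326+512)/767⌋ = ⌊838/767⌋ − ⌊512/767⌋ = 1 − 0 = 1
n=1: ⌊(2·326+512)/767⌋ − ⌊(1·326+512)/767⌋ = ⌊1164/767⌋ − ⌊838/767⌋ = 1 − 1 = 0
n=2: ⌊(3·326+512)/767⌋ − ⌊(2·326+512)/767⌋ = ⌊1490/767⌋ − ⌊1164/767⌋ = 1 − 1 = 0
n=3: ⌊(4·326+512)/767⌋ − ⌊(3·326+512)/767⌋ = ⌊1816/767⌋ − ⌊1490/767⌋ = 2 − 1 = 1
n=4: ⌊(5·326+512)/767⌋ − ⌊(4·326+512)/767⌋ = ⌊2142/767⌋ − ⌊1816/767⌋ = 2 − 2 = 0
n=5: ⌊(6·326+512)/767⌋ − ⌊(5·326+512)/767⌋ = ⌊2468/767⌋ − ⌊2142/767⌋ = 3 − 2 = 1
n=6: ⌊(7·326+512)/767⌋ − ⌊(6·326+512)/767⌋ = ⌊2794/767⌋ − ⌊2468/767⌋ = 3 − 3 = 0
n=7: ⌊(8·326+512)/767⌋ − ⌊(7·326+512)/767⌋ = ⌊3120/767⌋ − ⌊2794/767⌋ = 4 − 3 = 1
n=8: ⌊(9·326+512)/767⌋ − ⌊(8·326+512)/767⌋ = ⌊3446/767⌋ − ⌊3120/767⌋ = 4 − 4 = 0
n=9: ⌊(10·326+512)/767⌋ − ⌊(9·326+512)/767⌋ = ⌊3772/767⌋ − ⌊3446/767⌋ = 4 − 4 = 0
n=10: ⌊(11·326+512)/767⌋ − ⌊(10·326+512)/767⌋ = ⌊4098/767⌋ − ⌊3772/767⌋ = 5 − 4 = 1
n=11: ⌊(12·326+512)/767⌋ − ⌊(11·326+512)/767⌋ = ⌊4424/767⌋ − ⌊4098/767⌋ = 5 − 5 = 0
n=12: ⌊(13·326+512)/767⌋ − ⌊(12·326+512)/767⌋ = ⌊4750/767⌋ − ⌊4424/767⌋ = 6 − 5 = 1
n=13: ⌊(14·326+512)/767⌋ − ⌊(13·326+512)/767⌋ = ⌊5076/767⌋ − ⌊4750/767⌋ = 6 − 6 = 0
n=14: ⌊(15·326+512)/767⌋ − ⌊(14·326+512)/767⌋ = ⌊5402/767⌋ − ⌊5076/767⌋ = 7 − 6 = 1
n=15: ⌊(16·326+512)/767⌋ − ⌊(15·326+512)/767⌋ = ⌊5728/767⌋ − ⌊5402/767⌋ = 7 − 7 = 0
n=16: ⌊(17·326+512)/767⌋ − ⌊(16·326+512)/767⌋ = ⌊6054/767⌋ − ⌊5728/767⌋ = 7 − 7 = 0
n=17: ⌊(18·326+512)/767⌋ − ⌊(17·326+512)/767⌋ = ⌊6380/767⌋ − ⌊6054/767⌋ = 8 − 7 = 1
n=18: ⌊(19·326+512)/767⌋ − ⌊(18·326+512)/767⌋ = ⌊6706/767⌋ − ⌊6380/767⌋ = 8 − 8 = 0
n=19: ⌊(20·326+512)/767⌋ − ⌊(19·326+512)/767⌋ = ⌊7032/767⌋ − ⌊6706/767⌋ = 9 − 8 = 1
n=20: ⌊(21·326+512)/767⌋ − ⌊(20·326+512)/767⌋ = ⌊7358/767⌋ − ⌊7032/767⌋ = 9 − 9 = 0
n=21: ⌊(22·326+512)/767⌋ − ⌊(21·326+512)/767⌋ = ⌊7684/767⌋ − ⌊7358/767⌋ = 10 − 9 = 1
n=22: ⌊(23·326+512)/767⌋ − ⌊(22·326+512)/767⌋ = ⌊8010/767⌋ − ⌊7684/767⌋ = 10 − 10 = 0
n=23: ⌊(24·326+512)/767⌋ − ⌊(23·326+512)/767⌋ = ⌊8336/767⌋ − ⌊8010/767⌋ = 10 − 10 = 0
n=24: ⌊(25·326+512)/767⌋ − ⌊(24·326+512)/767⌋ = ⌊8662/767⌋ − ⌊8336/767⌋ = 11 − 10 = 1
n=25: ⌊(26·326+512)/767⌋ − ⌊(25·326+512)/767⌋ = ⌊8988/767⌋ − ⌊8662/767⌋ = 11 − 11 = 0
n=26: ⌊(27·326+512)/767⌋ − ⌊(26·326+512)/767⌋ = ⌊9314/767⌋ − ⌊8988/767⌋ = 12 − 11 = 1
n=27: ⌊(28·326+512)/767⌋ − ⌊(27·326+512)/767⌋ = ⌊9640/767⌋ − ⌊9314/767⌋ = 12 − 12 = 0
n=28: ⌊(29·326+512)/767⌋ − ⌊(28·326+512)/767⌋ = ⌊9966/767⌋ − ⌊9640/767⌋ = 12 − 12 = 0
n=29: ⌊(30·326+512)/767⌋ − ⌊(29·326+512)/767⌋ = ⌊10292/767⌋ − ⌊9966/767⌋ = 13 − 12 = 1
n=30: ⌊(31·326+512)/767⌋ − ⌊(30·326+512)/767⌋ = ⌊10618/767⌋ − ⌊10292/767⌋ = 13 − 13 = 0
n=31: ⌊(32·326+512)/767⌋ − ⌊(31·326+512)/767⌋ = ⌊10944/767⌋ − ⌊10618/767⌋ = 14 − 13 = 1
n=32: ⌊(33·326+512)/767⌋ − ⌊(32·326+512)/767⌋ = ⌊11270/767⌋ − ⌊10944/767⌋ = 14 − 14 = 0
n=33: ⌊(34·326+512)/767⌋ − ⌊(33·326+512)/767⌋ = ⌊11596/767⌋ − ⌊11270/767⌋ = 15 − 14 = 1
n=34: ⌊(35·326+512)/767⌋ − ⌊(34·326+512)/767⌋ = ⌊11922/767⌋ − ⌊11596/767⌋ = 15 − 15 = 0


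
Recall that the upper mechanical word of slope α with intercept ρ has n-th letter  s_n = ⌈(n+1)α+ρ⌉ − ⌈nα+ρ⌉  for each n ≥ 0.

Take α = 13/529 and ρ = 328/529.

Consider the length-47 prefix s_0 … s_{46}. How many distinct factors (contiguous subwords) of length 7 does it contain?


t_n = ⌈(n·13+328)/529⌉ for n = 0 … 47:
  n=0…9: ⌈328/529⌉=1 ⌈341/529⌉=1 ⌈354/529⌉=1 ⌈367/529⌉=1 ⌈380/529⌉=1 ⌈393/529⌉=1 ⌈406/529⌉=1 ⌈419/529⌉=1 ⌈432/529⌉=1 ⌈445/529⌉=1
  n=10…19: ⌈458/529⌉=1 ⌈471/529⌉=1 ⌈484/529⌉=1 ⌈497/529⌉=1 ⌈510/529⌉=1 ⌈523/529⌉=1 ⌈536/529⌉=2 ⌈549/529⌉=2 ⌈562/529⌉=2 ⌈575/529⌉=2
  n=20…29: ⌈588/529⌉=2 ⌈601/529⌉=2 ⌈614/529⌉=2 ⌈627/529⌉=2 ⌈640/529⌉=2 ⌈653/529⌉=2 ⌈666/529⌉=2 ⌈679/529⌉=2 ⌈692/529⌉=2 ⌈705/529⌉=2
  n=30…39: ⌈718/529⌉=2 ⌈731/529⌉=2 ⌈744/529⌉=2 ⌈757/529⌉=2 ⌈770/529⌉=2 ⌈783/529⌉=2 ⌈796/529⌉=2 ⌈809/529⌉=2 ⌈822/529⌉=2 ⌈835/529⌉=2
  n=40…47: ⌈848/529⌉=2 ⌈861/529⌉=2 ⌈874/529⌉=2 ⌈887/529⌉=2 ⌈900/529⌉=2 ⌈913/529⌉=2 ⌈926/529⌉=2 ⌈939/529⌉=2
s_n = t_(n+1) − t_n for n = 0 … 46 gives
prefix = 00000000000000010000000000000000000000000000000
slide a length-7 window over [0..6] … [40..46] (41 windows); first occurrence of each distinct factor:
  [  0..  6] 0000000
  [  9.. 15] 0000001
  [ 10.. 16] 0000010
  [ 11.. 17] 0000100
  [ 12.. 18] 0001000
  [ 13.. 19] 0010000
  [ 14.. 20] 0100000
  [ 15.. 21] 1000000
  (the other 33 windows repeat one of these)
distinct factors: {0000000, 0000001, 0000010, 0000100, 0001000, 0010000, 0100000, 1000000}
count = 8  (Sturmian bound for length 7 is 8)

8


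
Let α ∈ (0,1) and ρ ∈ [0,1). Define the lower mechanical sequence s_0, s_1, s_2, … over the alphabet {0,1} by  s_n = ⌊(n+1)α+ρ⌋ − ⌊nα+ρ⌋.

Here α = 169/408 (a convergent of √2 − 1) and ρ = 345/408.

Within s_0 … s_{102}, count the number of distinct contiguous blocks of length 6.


7

t_n = ⌊(n·169+345)/408⌋ for n = 0 … 103:
  n=0…9: ⌊345/408⌋=0 ⌊514/408⌋=1 ⌊683/408⌋=1 ⌊852/408⌋=2 ⌊1021/408⌋=2 ⌊1190/408⌋=2 ⌊1359/408⌋=3 ⌊1528/408⌋=3 ⌊1697/408⌋=4 ⌊1866/408⌋=4
  n=10…19: ⌊2035/408⌋=4 ⌊2204/408⌋=5 ⌊2373/408⌋=5 ⌊2542/408⌋=6 ⌊2711/408⌋=6 ⌊2880/408⌋=7 ⌊3049/408⌋=7 ⌊3218/408⌋=7 ⌊3387/408⌋=8 ⌊3556/408⌋=8
  n=20…29: ⌊3725/408⌋=9 ⌊3894/408⌋=9 ⌊4063/408⌋=9 ⌊4232/408⌋=10 ⌊4401/408⌋=10 ⌊4570/408⌋=11 ⌊4739/408⌋=11 ⌊4908/408⌋=12 ⌊5077/408⌋=12 ⌊5246/408⌋=12
  n=30…39: ⌊5415/408⌋=13 ⌊5584/408⌋=13 ⌊5753/408⌋=14 ⌊5922/408⌋=14 ⌊6091/408⌋=14 ⌊6260/408⌋=15 ⌊6429/408⌋=15 ⌊6598/408⌋=16 ⌊6767/408⌋=16 ⌊6936/408⌋=17
  n=40…49: ⌊7105/408⌋=17 ⌊7274/408⌋=17 ⌊7443/408⌋=18 ⌊7612/408⌋=18 ⌊7781/408⌋=19 ⌊7950/408⌋=19 ⌊8119/408⌋=19 ⌊8288/408⌋=20 ⌊8457/408⌋=20 ⌊8626/408⌋=21
  n=50…59: ⌊8795/408⌋=21 ⌊8964/408⌋=21 ⌊9133/408⌋=22 ⌊9302/408⌋=22 ⌊9471/408⌋=23 ⌊9640/408⌋=23 ⌊9809/408⌋=24 ⌊9978/408⌋=24 ⌊10147/408⌋=24 ⌊10316/408⌋=25
  n=60…69: ⌊10485/408⌋=25 ⌊10654/408⌋=26 ⌊10823/408⌋=26 ⌊10992/408⌋=26 ⌊11161/408⌋=27 ⌊11330/408⌋=27 ⌊11499/408⌋=28 ⌊11668/408⌋=28 ⌊11837/408⌋=29 ⌊12006/408⌋=29
  n=70…79: ⌊12175/408⌋=29 ⌊12344/408⌋=30 ⌊12513/408⌋=30 ⌊12682/408⌋=31 ⌊12851/408⌋=31 ⌊13020/408⌋=31 ⌊13189/408⌋=32 ⌊13358/408⌋=32 ⌊13527/408⌋=33 ⌊13696/408⌋=33
  n=80…89: ⌊13865/408⌋=33 ⌊14034/408⌋=34 ⌊14203/408⌋=34 ⌊14372/408⌋=35 ⌊14541/408⌋=35 ⌊14710/408⌋=36 ⌊14879/408⌋=36 ⌊15048/408⌋=36 ⌊15217/408⌋=37 ⌊15386/408⌋=37
  n=90…99: ⌊15555/408⌋=38 ⌊15724/408⌋=38 ⌊15893/408⌋=38 ⌊16062/408⌋=39 ⌊16231/408⌋=39 ⌊16400/408⌋=40 ⌊16569/408⌋=40 ⌊16738/408⌋=41 ⌊16907/408⌋=41 ⌊17076/408⌋=41
  n=100…103: ⌊17245/408⌋=42 ⌊17414/408⌋=42 ⌊17583/408⌋=43 ⌊17752/408⌋=43
s_n = t_(n+1) − t_n for n = 0 … 102 gives
prefix = 1010010100101010010100101010010100101010010100101001010100101001010100101001010010101001010010101001010
slide a length-6 window over [0..5] … [97..102] (98 windows); first occurrence of each distinct factor:
  [  0..  5] 101001
  [  1..  6] 010010
  [  2..  7] 100101
  [  3..  8] 001010
  [  4..  9] 010100
  [  9.. 14] 010101
  [ 10.. 15] 101010
  (the other 91 windows repeat one of these)
distinct factors: {001010, 010010, 010100, 010101, 100101, 101001, 101010}
count = 7  (Sturmian bound for length 6 is 7)


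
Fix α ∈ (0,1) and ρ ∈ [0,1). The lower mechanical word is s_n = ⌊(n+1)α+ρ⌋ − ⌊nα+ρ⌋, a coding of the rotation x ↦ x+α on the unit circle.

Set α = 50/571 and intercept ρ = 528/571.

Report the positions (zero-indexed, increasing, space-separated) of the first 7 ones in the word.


0 12 23 35 46 57 69

n=0: ⌊578/571⌋−⌊528/571⌋ = 1−0 = 1  ← one
n=1: ⌊628/571⌋−⌊578/571⌋ = 1−1 = 0
n=2: ⌊678/571⌋−⌊628/571⌋ = 1−1 = 0
  …
n=12: ⌊1178/571⌋−⌊1128/571⌋ = 2−1 = 1  ← one
n=13: ⌊1228/571⌋−⌊1178/571⌋ = 2−2 = 0
n=14: ⌊1278/571⌋−⌊1228/571⌋ = 2−2 = 0
  …
n=23: ⌊1728/571⌋−⌊1678/571⌋ = 3−2 = 1  ← one
n=24: ⌊1778/571⌋−⌊1728/571⌋ = 3−3 = 0
n=25: ⌊1828/571⌋−⌊1778/571⌋ = 3−3 = 0
  …
n=35: ⌊2328/571⌋−⌊2278/571⌋ = 4−3 = 1  ← one
n=36: ⌊2378/571⌋−⌊2328/571⌋ = 4−4 = 0
n=37: ⌊2428/571⌋−⌊2378/571⌋ = 4−4 = 0
  …
n=46: ⌊2878/571⌋−⌊2828/571⌋ = 5−4 = 1  ← one
n=47: ⌊2928/571⌋−⌊2878/571⌋ = 5−5 = 0
n=48: ⌊2978/571⌋−⌊2928/571⌋ = 5−5 = 0
  …
n=57: ⌊3428/571⌋−⌊3378/571⌋ = 6−5 = 1  ← one
n=58: ⌊3478/571⌋−⌊3428/571⌋ = 6−6 = 0
n=59: ⌊3528/571⌋−⌊3478/571⌋ = 6−6 = 0
  …
n=69: ⌊4028/571⌋−⌊3978/571⌋ = 7−6 = 1  ← one
positions of the first 7 ones: 0 12 23 35 46 57 69


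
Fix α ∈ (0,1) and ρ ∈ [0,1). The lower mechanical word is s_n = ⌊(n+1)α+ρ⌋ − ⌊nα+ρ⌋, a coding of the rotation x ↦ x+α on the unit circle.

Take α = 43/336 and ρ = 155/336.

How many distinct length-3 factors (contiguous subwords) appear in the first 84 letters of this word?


t_n = ⌊(n·43+155)/336⌋ for n = 0 … 84:
  n=0…9: ⌊155/336⌋=0 ⌊198/336⌋=0 ⌊241/336⌋=0 ⌊284/336⌋=0 ⌊327/336⌋=0 ⌊370/336⌋=1 ⌊413/336⌋=1 ⌊456/336⌋=1 ⌊499/336⌋=1 ⌊542/336⌋=1
  n=10…19: ⌊585/336⌋=1 ⌊628/336⌋=1 ⌊671/336⌋=1 ⌊714/336⌋=2 ⌊757/336⌋=2 ⌊800/336⌋=2 ⌊843/336⌋=2 ⌊886/336⌋=2 ⌊929/336⌋=2 ⌊972/336⌋=2
  n=20…29: ⌊1015/336⌋=3 ⌊1058/336⌋=3 ⌊1101/336⌋=3 ⌊1144/336⌋=3 ⌊1187/336⌋=3 ⌊1230/336⌋=3 ⌊1273/336⌋=3 ⌊1316/336⌋=3 ⌊1359/336⌋=4 ⌊1402/336⌋=4
  n=30…39: ⌊1445/336⌋=4 ⌊1488/336⌋=4 ⌊1531/336⌋=4 ⌊1574/336⌋=4 ⌊1617/336⌋=4 ⌊1660/336⌋=4 ⌊1703/336⌋=5 ⌊1746/336⌋=5 ⌊1789/336⌋=5 ⌊1832/336⌋=5
  n=40…49: ⌊1875/336⌋=5 ⌊1918/336⌋=5 ⌊1961/336⌋=5 ⌊2004/336⌋=5 ⌊2047/336⌋=6 ⌊2090/336⌋=6 ⌊2133/336⌋=6 ⌊2176/336⌋=6 ⌊2219/336⌋=6 ⌊2262/336⌋=6
  n=50…59: ⌊2305/336⌋=6 ⌊2348/336⌋=6 ⌊2391/336⌋=7 ⌊2434/336⌋=7 ⌊2477/336⌋=7 ⌊2520/336⌋=7 ⌊2563/336⌋=7 ⌊2606/336⌋=7 ⌊2649/336⌋=7 ⌊2692/336⌋=8
  n=60…69: ⌊2735/336⌋=8 ⌊2778/336⌋=8 ⌊2821/336⌋=8 ⌊2864/336⌋=8 ⌊2907/336⌋=8 ⌊2950/336⌋=8 ⌊2993/336⌋=8 ⌊3036/336⌋=9 ⌊3079/336⌋=9 ⌊3122/336⌋=9
  n=70…79: ⌊3165/336⌋=9 ⌊3208/336⌋=9 ⌊3251/336⌋=9 ⌊3294/336⌋=9 ⌊3337/336⌋=9 ⌊3380/336⌋=10 ⌊3423/336⌋=10 ⌊3466/336⌋=10 ⌊3509/336⌋=10 ⌊3552/336⌋=10
  n=80…84: ⌊3595/336⌋=10 ⌊3638/336⌋=10 ⌊3681/336⌋=10 ⌊3724/336⌋=11 ⌊3767/336⌋=11
s_n = t_(n+1) − t_n for n = 0 … 83 gives
prefix = 000010000000100000010000000100000001000000010000000100000010000000100000001000000010
slide a length-3 window over [0..2] … [81..83] (82 windows); first occurrence of each distinct factor:
  [  0..  2] 000
  [  2..  4] 001
  [  3..  5] 010
  [  4..  6] 100
  (the other 78 windows repeat one of these)
distinct factors: {000, 001, 010, 100}
count = 4  (Sturmian bound for length 3 is 4)

4


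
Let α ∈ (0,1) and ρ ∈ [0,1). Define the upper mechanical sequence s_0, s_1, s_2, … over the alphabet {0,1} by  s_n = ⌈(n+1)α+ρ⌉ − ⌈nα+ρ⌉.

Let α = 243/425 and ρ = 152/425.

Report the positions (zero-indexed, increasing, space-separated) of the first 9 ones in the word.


1 2 4 6 8 9 11 13 15

n=0: ⌈395/425⌉−⌈152/425⌉ = 1−1 = 0
n=1: ⌈638/425⌉−⌈395/425⌉ = 2−1 = 1  ← one
n=2: ⌈881/425⌉−⌈638/425⌉ = 3−2 = 1  ← one
n=3: ⌈1124/425⌉−⌈881/425⌉ = 3−3 = 0
n=4: ⌈1367/425⌉−⌈1124/425⌉ = 4−3 = 1  ← one
n=5: ⌈1610/425⌉−⌈1367/425⌉ = 4−4 = 0
n=6: ⌈1853/425⌉−⌈1610/425⌉ = 5−4 = 1  ← one
n=7: ⌈2096/425⌉−⌈1853/425⌉ = 5−5 = 0
n=8: ⌈2339/425⌉−⌈2096/425⌉ = 6−5 = 1  ← one
n=9: ⌈2582/425⌉−⌈2339/425⌉ = 7−6 = 1  ← one
n=10: ⌈2825/425⌉−⌈2582/425⌉ = 7−7 = 0
n=11: ⌈3068/425⌉−⌈2825/425⌉ = 8−7 = 1  ← one
n=12: ⌈3311/425⌉−⌈3068/425⌉ = 8−8 = 0
n=13: ⌈3554/425⌉−⌈3311/425⌉ = 9−8 = 1  ← one
n=14: ⌈3797/425⌉−⌈3554/425⌉ = 9−9 = 0
n=15: ⌈4040/425⌉−⌈3797/425⌉ = 10−9 = 1  ← one
positions of the first 9 ones: 1 2 4 6 8 9 11 13 15


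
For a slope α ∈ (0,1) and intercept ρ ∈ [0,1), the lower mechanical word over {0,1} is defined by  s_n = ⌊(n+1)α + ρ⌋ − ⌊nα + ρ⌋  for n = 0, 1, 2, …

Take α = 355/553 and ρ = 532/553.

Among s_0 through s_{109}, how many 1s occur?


71

#1s = Σ_{n=0}^{109} s_n = Σ_{n=0}^{109} (⌊(n+1)α+ρ⌋ − ⌊nα+ρ⌋)
the sum telescopes: every ⌊nα+ρ⌋ with 0 < n < 110 appears once with + and once with −, leaving ⌊110α+ρ⌋ − ⌊0·α+ρ⌋
110α + ρ = (110·355 + 532) / 553 = 39582/553
ρ = 532/553
⌊39582/553⌋ = 71,  ⌊532/553⌋ = 0
#1s = 71 − 0 = 71


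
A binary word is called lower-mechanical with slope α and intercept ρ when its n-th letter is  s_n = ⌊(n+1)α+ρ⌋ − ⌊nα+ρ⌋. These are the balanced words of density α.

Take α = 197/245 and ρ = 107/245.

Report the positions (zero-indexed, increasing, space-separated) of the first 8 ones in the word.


n=0: ⌊304/245⌋−⌊107/245⌋ = 1−0 = 1  ← one
n=1: ⌊501/245⌋−⌊304/245⌋ = 2−1 = 1  ← one
n=2: ⌊698/245⌋−⌊501/245⌋ = 2−2 = 0
n=3: ⌊895/245⌋−⌊698/245⌋ = 3−2 = 1  ← one
n=4: ⌊1092/245⌋−⌊895/245⌋ = 4−3 = 1  ← one
n=5: ⌊1289/245⌋−⌊1092/245⌋ = 5−4 = 1  ← one
n=6: ⌊1486/245⌋−⌊1289/245⌋ = 6−5 = 1  ← one
n=7: ⌊1683/245⌋−⌊1486/245⌋ = 6−6 = 0
n=8: ⌊1880/245⌋−⌊1683/245⌋ = 7−6 = 1  ← one
n=9: ⌊2077/245⌋−⌊1880/245⌋ = 8−7 = 1  ← one
positions of the first 8 ones: 0 1 3 4 5 6 8 9

0 1 3 4 5 6 8 9


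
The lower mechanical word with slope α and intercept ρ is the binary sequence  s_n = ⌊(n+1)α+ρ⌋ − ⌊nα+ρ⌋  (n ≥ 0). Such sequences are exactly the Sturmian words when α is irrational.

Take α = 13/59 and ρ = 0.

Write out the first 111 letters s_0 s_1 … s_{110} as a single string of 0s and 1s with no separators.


n=0: ⌊(1·13)/59⌋ − ⌊(0·13)/59⌋ = ⌊13/59⌋ − ⌊0/59⌋ = 0 − 0 = 0
n=1: ⌊(2·13)/59⌋ − ⌊(1·13)/59⌋ = ⌊26/59⌋ − ⌊13/59⌋ = 0 − 0 = 0
n=2: ⌊(3·13)/59⌋ − ⌊(2·13)/59⌋ = ⌊39/59⌋ − ⌊26/59⌋ = 0 − 0 = 0
n=3: ⌊(4·13)/59⌋ − ⌊(3·13)/59⌋ = ⌊52/59⌋ − ⌊39/59⌋ = 0 − 0 = 0
n=4: ⌊(5·13)/59⌋ − ⌊(4·13)/59⌋ = ⌊65/59⌋ − ⌊52/59⌋ = 1 − 0 = 1
n=5: ⌊(6·13)/59⌋ − ⌊(5·13)/59⌋ = ⌊78/59⌋ − ⌊65/59⌋ = 1 − 1 = 0
n=6: ⌊(7·13)/59⌋ − ⌊(6·13)/59⌋ = ⌊91/59⌋ − ⌊78/59⌋ = 1 − 1 = 0
n=7: ⌊(8·13)/59⌋ − ⌊(7·13)/59⌋ = ⌊104/59⌋ − ⌊91/59⌋ = 1 − 1 = 0
n=8: ⌊(9·13)/59⌋ − ⌊(8·13)/59⌋ = ⌊117/59⌋ − ⌊104/59⌋ = 1 − 1 = 0
n=9: ⌊(10·13)/59⌋ − ⌊(9·13)/59⌋ = ⌊130/59⌋ − ⌊117/59⌋ = 2 − 1 = 1
n=10: ⌊(11·13)/59⌋ − ⌊(10·13)/59⌋ = ⌊143/59⌋ − ⌊130/59⌋ = 2 − 2 = 0
n=11: ⌊(12·13)/59⌋ − ⌊(11·13)/59⌋ = ⌊156/59⌋ − ⌊143/59⌋ = 2 − 2 = 0
n=12: ⌊(13·13)/59⌋ − ⌊(12·13)/59⌋ = ⌊169/59⌋ − ⌊156/59⌋ = 2 − 2 = 0
n=13: ⌊(14·13)/59⌋ − ⌊(13·13)/59⌋ = ⌊182/59⌋ − ⌊169/59⌋ = 3 − 2 = 1
n=14: ⌊(15·13)/59⌋ − ⌊(14·13)/59⌋ = ⌊195/59⌋ − ⌊182/59⌋ = 3 − 3 = 0
n=15: ⌊(16·13)/59⌋ − ⌊(15·13)/59⌋ = ⌊208/59⌋ − ⌊195/59⌋ = 3 − 3 = 0
n=16: ⌊(17·13)/59⌋ − ⌊(16·13)/59⌋ = ⌊221/59⌋ − ⌊208/59⌋ = 3 − 3 = 0
n=17: ⌊(18·13)/59⌋ − ⌊(17·13)/59⌋ = ⌊234/59⌋ − ⌊221/59⌋ = 3 − 3 = 0
n=18: ⌊(19·13)/59⌋ − ⌊(18·13)/59⌋ = ⌊247/59⌋ − ⌊234/59⌋ = 4 − 3 = 1
n=19: ⌊(20·13)/59⌋ − ⌊(19·13)/59⌋ = ⌊260/59⌋ − ⌊247/59⌋ = 4 − 4 = 0
n=20: ⌊(21·13)/59⌋ − ⌊(20·13)/59⌋ = ⌊273/59⌋ − ⌊260/59⌋ = 4 − 4 = 0
n=21: ⌊(22·13)/59⌋ − ⌊(21·13)/59⌋ = ⌊286/59⌋ − ⌊273/59⌋ = 4 − 4 = 0
n=22: ⌊(23·13)/59⌋ − ⌊(22·13)/59⌋ = ⌊299/59⌋ − ⌊286/59⌋ = 5 − 4 = 1
n=23: ⌊(24·13)/59⌋ − ⌊(23·13)/59⌋ = ⌊312/59⌋ − ⌊299/59⌋ = 5 − 5 = 0
n=24: ⌊(25·13)/59⌋ − ⌊(24·13)/59⌋ = ⌊325/59⌋ − ⌊312/59⌋ = 5 − 5 = 0
n=25: ⌊(26·13)/59⌋ − ⌊(25·13)/59⌋ = ⌊338/59⌋ − ⌊325/59⌋ = 5 − 5 = 0
n=26: ⌊(27·13)/59⌋ − ⌊(26·13)/59⌋ = ⌊351/59⌋ − ⌊338/59⌋ = 5 − 5 = 0
n=27: ⌊(28·13)/59⌋ − ⌊(27·13)/59⌋ = ⌊364/59⌋ − ⌊351/59⌋ = 6 − 5 = 1
n=28: ⌊(29·13)/59⌋ − ⌊(28·13)/59⌋ = ⌊377/59⌋ − ⌊364/59⌋ = 6 − 6 = 0
n=29: ⌊(30·13)/59⌋ − ⌊(29·13)/59⌋ = ⌊390/59⌋ − ⌊377/59⌋ = 6 − 6 = 0
n=30: ⌊(31·13)/59⌋ − ⌊(30·13)/59⌋ = ⌊403/59⌋ − ⌊390/59⌋ = 6 − 6 = 0
n=31: ⌊(32·13)/59⌋ − ⌊(31·13)/59⌋ = ⌊416/59⌋ − ⌊403/59⌋ = 7 − 6 = 1
n=32: ⌊(33·13)/59⌋ − ⌊(32·13)/59⌋ = ⌊429/59⌋ − ⌊416/59⌋ = 7 − 7 = 0
n=33: ⌊(34·13)/59⌋ − ⌊(33·13)/59⌋ = ⌊442/59⌋ − ⌊429/59⌋ = 7 − 7 = 0
n=34: ⌊(35·13)/59⌋ − ⌊(34·13)/59⌋ = ⌊455/59⌋ − ⌊442/59⌋ = 7 − 7 = 0
n=35: ⌊(36·13)/59⌋ − ⌊(35·13)/59⌋ = ⌊468/59⌋ − ⌊455/59⌋ = 7 − 7 = 0
n=36: ⌊(37·13)/59⌋ − ⌊(36·13)/59⌋ = ⌊481/59⌋ − ⌊468/59⌋ = 8 − 7 = 1
n=37: ⌊(38·13)/59⌋ − ⌊(37·13)/59⌋ = ⌊494/59⌋ − ⌊481/59⌋ = 8 − 8 = 0
n=38: ⌊(39·13)/59⌋ − ⌊(38·13)/59⌋ = ⌊507/59⌋ − ⌊494/59⌋ = 8 − 8 = 0
n=39: ⌊(40·13)/59⌋ − ⌊(39·13)/59⌋ = ⌊520/59⌋ − ⌊507/59⌋ = 8 − 8 = 0
n=40: ⌊(41·13)/59⌋ − ⌊(40·13)/59⌋ = ⌊533/59⌋ − ⌊520/59⌋ = 9 − 8 = 1
n=41: ⌊(42·13)/59⌋ − ⌊(41·13)/59⌋ = ⌊546/59⌋ − ⌊533/59⌋ = 9 − 9 = 0
n=42: ⌊(43·13)/59⌋ − ⌊(42·13)/59⌋ = ⌊559/59⌋ − ⌊546/59⌋ = 9 − 9 = 0
n=43: ⌊(44·13)/59⌋ − ⌊(43·13)/59⌋ = ⌊572/59⌋ − ⌊559/59⌋ = 9 − 9 = 0
n=44: ⌊(45·13)/59⌋ − ⌊(44·13)/59⌋ = ⌊585/59⌋ − ⌊572/59⌋ = 9 − 9 = 0
n=45: ⌊(46·13)/59⌋ − ⌊(45·13)/59⌋ = ⌊598/59⌋ − ⌊585/59⌋ = 10 − 9 = 1
n=46: ⌊(47·13)/59⌋ − ⌊(46·13)/59⌋ = ⌊611/59⌋ − ⌊598/59⌋ = 10 − 10 = 0
n=47: ⌊(48·13)/59⌋ − ⌊(47·13)/59⌋ = ⌊624/59⌋ − ⌊611/59⌋ = 10 − 10 = 0
n=48: ⌊(49·13)/59⌋ − ⌊(48·13)/59⌋ = ⌊637/59⌋ − ⌊624/59⌋ = 10 − 10 = 0
n=49: ⌊(50·13)/59⌋ − ⌊(49·13)/59⌋ = ⌊650/59⌋ − ⌊637/59⌋ = 11 − 10 = 1
n=50: ⌊(51·13)/59⌋ − ⌊(50·13)/59⌋ = ⌊663/59⌋ − ⌊650/59⌋ = 11 − 11 = 0
n=51: ⌊(52·13)/59⌋ − ⌊(51·13)/59⌋ = ⌊676/59⌋ − ⌊663/59⌋ = 11 − 11 = 0
n=52: ⌊(53·13)/59⌋ − ⌊(52·13)/59⌋ = ⌊689/59⌋ − ⌊676/59⌋ = 11 − 11 = 0
n=53: ⌊(54·13)/59⌋ − ⌊(53·13)/59⌋ = ⌊702/59⌋ − ⌊689/59⌋ = 11 − 11 = 0
n=54: ⌊(55·13)/59⌋ − ⌊(54·13)/59⌋ = ⌊715/59⌋ − ⌊702/59⌋ = 12 − 11 = 1
n=55: ⌊(56·13)/59⌋ − ⌊(55·13)/59⌋ = ⌊728/59⌋ − ⌊715/59⌋ = 12 − 12 = 0
n=56: ⌊(57·13)/59⌋ − ⌊(56·13)/59⌋ = ⌊741/59⌋ − ⌊728/59⌋ = 12 − 12 = 0
n=57: ⌊(58·13)/59⌋ − ⌊(57·13)/59⌋ = ⌊754/59⌋ − ⌊741/59⌋ = 12 − 12 = 0
n=58: ⌊(59·13)/59⌋ − ⌊(58·13)/59⌋ = ⌊767/59⌋ − ⌊754/59⌋ = 13 − 12 = 1
n=59: ⌊(60·13)/59⌋ − ⌊(59·13)/59⌋ = ⌊780/59⌋ − ⌊767/59⌋ = 13 − 13 = 0
n=60: ⌊(61·13)/59⌋ − ⌊(60·13)/59⌋ = ⌊793/59⌋ − ⌊780/59⌋ = 13 − 13 = 0
n=61: ⌊(62·13)/59⌋ − ⌊(61·13)/59⌋ = ⌊806/59⌋ − ⌊793/59⌋ = 13 − 13 = 0
n=62: ⌊(63·13)/59⌋ − ⌊(62·13)/59⌋ = ⌊819/59⌋ − ⌊806/59⌋ = 13 − 13 = 0
n=63: ⌊(64·13)/59⌋ − ⌊(63·13)/59⌋ = ⌊832/59⌋ − ⌊819/59⌋ = 14 − 13 = 1
n=64: ⌊(65·13)/59⌋ − ⌊(64·13)/59⌋ = ⌊845/59⌋ − ⌊832/59⌋ = 14 − 14 = 0
n=65: ⌊(66·13)/59⌋ − ⌊(65·13)/59⌋ = ⌊858/59⌋ − ⌊845/59⌋ = 14 − 14 = 0
n=66: ⌊(67·13)/59⌋ − ⌊(66·13)/59⌋ = ⌊871/59⌋ − ⌊858/59⌋ = 14 − 14 = 0
n=67: ⌊(68·13)/59⌋ − ⌊(67·13)/59⌋ = ⌊884/59⌋ − ⌊871/59⌋ = 14 − 14 = 0
n=68: ⌊(69·13)/59⌋ − ⌊(68·13)/59⌋ = ⌊897/59⌋ − ⌊884/59⌋ = 15 − 14 = 1
n=69: ⌊(70·13)/59⌋ − ⌊(69·13)/59⌋ = ⌊910/59⌋ − ⌊897/59⌋ = 15 − 15 = 0
n=70: ⌊(71·13)/59⌋ − ⌊(70·13)/59⌋ = ⌊923/59⌋ − ⌊910/59⌋ = 15 − 15 = 0
n=71: ⌊(72·13)/59⌋ − ⌊(71·13)/59⌋ = ⌊936/59⌋ − ⌊923/59⌋ = 15 − 15 = 0
n=72: ⌊(73·13)/59⌋ − ⌊(72·13)/59⌋ = ⌊949/59⌋ − ⌊936/59⌋ = 16 − 15 = 1
n=73: ⌊(74·13)/59⌋ − ⌊(73·13)/59⌋ = ⌊962/59⌋ − ⌊949/59⌋ = 16 − 16 = 0
n=74: ⌊(75·13)/59⌋ − ⌊(74·13)/59⌋ = ⌊975/59⌋ − ⌊962/59⌋ = 16 − 16 = 0
n=75: ⌊(76·13)/59⌋ − ⌊(75·13)/59⌋ = ⌊988/59⌋ − ⌊975/59⌋ = 16 − 16 = 0
n=76: ⌊(77·13)/59⌋ − ⌊(76·13)/59⌋ = ⌊1001/59⌋ − ⌊988/59⌋ = 16 − 16 = 0
n=77: ⌊(78·13)/59⌋ − ⌊(77·13)/59⌋ = ⌊1014/59⌋ − ⌊1001/59⌋ = 17 − 16 = 1
n=78: ⌊(79·13)/59⌋ − ⌊(78·13)/59⌋ = ⌊1027/59⌋ − ⌊1014/59⌋ = 17 − 17 = 0
n=79: ⌊(80·13)/59⌋ − ⌊(79·13)/59⌋ = ⌊1040/59⌋ − ⌊1027/59⌋ = 17 − 17 = 0
n=80: ⌊(81·13)/59⌋ − ⌊(80·13)/59⌋ = ⌊1053/59⌋ − ⌊1040/59⌋ = 17 − 17 = 0
n=81: ⌊(82·13)/59⌋ − ⌊(81·13)/59⌋ = ⌊1066/59⌋ − ⌊1053/59⌋ = 18 − 17 = 1
n=82: ⌊(83·13)/59⌋ − ⌊(82·13)/59⌋ = ⌊1079/59⌋ − ⌊1066/59⌋ = 18 − 18 = 0
n=83: ⌊(84·13)/59⌋ − ⌊(83·13)/59⌋ = ⌊1092/59⌋ − ⌊1079/59⌋ = 18 − 18 = 0
n=84: ⌊(85·13)/59⌋ − ⌊(84·13)/59⌋ = ⌊1105/59⌋ − ⌊1092/59⌋ = 18 − 18 = 0
n=85: ⌊(86·13)/59⌋ − ⌊(85·13)/59⌋ = ⌊1118/59⌋ − ⌊1105/59⌋ = 18 − 18 = 0
n=86: ⌊(87·13)/59⌋ − ⌊(86·13)/59⌋ = ⌊1131/59⌋ − ⌊1118/59⌋ = 19 − 18 = 1
n=87: ⌊(88·13)/59⌋ − ⌊(87·13)/59⌋ = ⌊1144/59⌋ − ⌊1131/59⌋ = 19 − 19 = 0
n=88: ⌊(89·13)/59⌋ − ⌊(88·13)/59⌋ = ⌊1157/59⌋ − ⌊1144/59⌋ = 19 − 19 = 0
n=89: ⌊(90·13)/59⌋ − ⌊(89·13)/59⌋ = ⌊1170/59⌋ − ⌊1157/59⌋ = 19 − 19 = 0
n=90: ⌊(91·13)/59⌋ − ⌊(90·13)/59⌋ = ⌊1183/59⌋ − ⌊1170/59⌋ = 20 − 19 = 1
n=91: ⌊(92·13)/59⌋ − ⌊(91·13)/59⌋ = ⌊1196/59⌋ − ⌊1183/59⌋ = 20 − 20 = 0
n=92: ⌊(93·13)/59⌋ − ⌊(92·13)/59⌋ = ⌊1209/59⌋ − ⌊1196/59⌋ = 20 − 20 = 0
n=93: ⌊(94·13)/59⌋ − ⌊(93·13)/59⌋ = ⌊1222/59⌋ − ⌊1209/59⌋ = 20 − 20 = 0
n=94: ⌊(95·13)/59⌋ − ⌊(94·13)/59⌋ = ⌊1235/59⌋ − ⌊1222/59⌋ = 20 − 20 = 0
n=95: ⌊(96·13)/59⌋ − ⌊(95·13)/59⌋ = ⌊1248/59⌋ − ⌊1235/59⌋ = 21 − 20 = 1
n=96: ⌊(97·13)/59⌋ − ⌊(96·13)/59⌋ = ⌊1261/59⌋ − ⌊1248/59⌋ = 21 − 21 = 0
n=97: ⌊(98·13)/59⌋ − ⌊(97·13)/59⌋ = ⌊1274/59⌋ − ⌊1261/59⌋ = 21 − 21 = 0
n=98: ⌊(99·13)/59⌋ − ⌊(98·13)/59⌋ = ⌊1287/59⌋ − ⌊1274/59⌋ = 21 − 21 = 0
n=99: ⌊(100·13)/59⌋ − ⌊(99·13)/59⌋ = ⌊1300/59⌋ − ⌊1287/59⌋ = 22 − 21 = 1
n=100: ⌊(101·13)/59⌋ − ⌊(100·13)/59⌋ = ⌊1313/59⌋ − ⌊1300/59⌋ = 22 − 22 = 0
n=101: ⌊(102·13)/59⌋ − ⌊(101·13)/59⌋ = ⌊1326/59⌋ − ⌊1313/59⌋ = 22 − 22 = 0
n=102: ⌊(103·13)/59⌋ − ⌊(102·13)/59⌋ = ⌊1339/59⌋ − ⌊1326/59⌋ = 22 − 22 = 0
n=103: ⌊(104·13)/59⌋ − ⌊(103·13)/59⌋ = ⌊1352/59⌋ − ⌊1339/59⌋ = 22 − 22 = 0
n=104: ⌊(105·13)/59⌋ − ⌊(104·13)/59⌋ = ⌊1365/59⌋ − ⌊1352/59⌋ = 23 − 22 = 1
n=105: ⌊(106·13)/59⌋ − ⌊(105·13)/59⌋ = ⌊1378/59⌋ − ⌊1365/59⌋ = 23 − 23 = 0
n=106: ⌊(107·13)/59⌋ − ⌊(106·13)/59⌋ = ⌊1391/59⌋ − ⌊1378/59⌋ = 23 − 23 = 0
n=107: ⌊(108·13)/59⌋ − ⌊(107·13)/59⌋ = ⌊1404/59⌋ − ⌊1391/59⌋ = 23 − 23 = 0
n=108: ⌊(109·13)/59⌋ − ⌊(108·13)/59⌋ = ⌊1417/59⌋ − ⌊1404/59⌋ = 24 − 23 = 1
n=109: ⌊(110·13)/59⌋ − ⌊(109·13)/59⌋ = ⌊1430/59⌋ − ⌊1417/59⌋ = 24 − 24 = 0
n=110: ⌊(111·13)/59⌋ − ⌊(110·13)/59⌋ = ⌊1443/59⌋ − ⌊1430/59⌋ = 24 − 24 = 0

000010000100010000100010000100010000100010000100010000100010000100001000100001000100001000100001000100001000100


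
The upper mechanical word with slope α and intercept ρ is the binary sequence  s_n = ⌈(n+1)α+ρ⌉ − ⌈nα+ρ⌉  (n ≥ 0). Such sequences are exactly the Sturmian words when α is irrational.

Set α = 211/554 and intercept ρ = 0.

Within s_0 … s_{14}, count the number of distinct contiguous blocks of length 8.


8

t_n = ⌈(n·211)/554⌉ for n = 0 … 15:
  n=0…9: ⌈0/554⌉=0 ⌈211/554⌉=1 ⌈422/554⌉=1 ⌈633/554⌉=2 ⌈844/554⌉=2 ⌈1055/554⌉=2 ⌈1266/554⌉=3 ⌈1477/554⌉=3 ⌈1688/554⌉=4 ⌈1899/554⌉=4
  n=10…15: ⌈2110/554⌉=4 ⌈2321/554⌉=5 ⌈2532/554⌉=5 ⌈2743/554⌉=5 ⌈2954/554⌉=6 ⌈3165/554⌉=6
s_n = t_(n+1) − t_n for n = 0 … 14 gives
prefix = 101001010010010
slide a length-8 window over [0..7] … [7..14] (8 windows); first occurrence of each distinct factor:
  [  0..  7] 10100101
  [  1..  8] 01001010
  [  2..  9] 10010100
  [  3.. 10] 00101001
  [  4.. 11] 01010010
  [  5.. 12] 10100100
  [  6.. 13] 01001001
  [  7.. 14] 10010010
distinct factors: {00101001, 01001001, 01001010, 01010010, 10010010, 10010100, 10100100, 10100101}
count = 8  (Sturmian bound for length 8 is 9)


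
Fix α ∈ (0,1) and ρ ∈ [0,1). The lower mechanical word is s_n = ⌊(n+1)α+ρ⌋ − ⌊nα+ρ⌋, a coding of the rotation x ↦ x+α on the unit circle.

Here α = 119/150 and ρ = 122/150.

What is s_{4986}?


(n+1)α + ρ = (4987·119 + 122) / 150 = 593575/150
nα + ρ     = (4986·119 + 122) / 150 = 593456/150
⌊593575/150⌋ = 3957,  ⌊593456/150⌋ = 3956
s_{4986} = 3957 − 3956 = 1

1


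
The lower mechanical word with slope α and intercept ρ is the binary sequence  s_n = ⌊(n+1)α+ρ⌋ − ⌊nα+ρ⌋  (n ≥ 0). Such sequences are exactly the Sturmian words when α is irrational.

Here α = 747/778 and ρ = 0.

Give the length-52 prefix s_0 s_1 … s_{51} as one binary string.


0111111111111111111111111011111111111111111111111101

n=0: ⌊(1·747)/778⌋ − ⌊(0·747)/778⌋ = ⌊747/778⌋ − ⌊0/778⌋ = 0 − 0 = 0
n=1: ⌊(2·747)/778⌋ − ⌊(1·747)/778⌋ = ⌊1494/778⌋ − ⌊747/778⌋ = 1 − 0 = 1
n=2: ⌊(3·747)/778⌋ − ⌊(2·747)/778⌋ = ⌊2241/778⌋ − ⌊1494/778⌋ = 2 − 1 = 1
n=3: ⌊(4·747)/778⌋ − ⌊(3·747)/778⌋ = ⌊2988/778⌋ − ⌊2241/778⌋ = 3 − 2 = 1
n=4: ⌊(5·747)/778⌋ − ⌊(4·747)/778⌋ = ⌊3735/778⌋ − ⌊2988/778⌋ = 4 − 3 = 1
n=5: ⌊(6·747)/778⌋ − ⌊(5·747)/778⌋ = ⌊4482/778⌋ − ⌊3735/778⌋ = 5 − 4 = 1
n=6: ⌊(7·747)/778⌋ − ⌊(6·747)/778⌋ = ⌊5229/778⌋ − ⌊4482/778⌋ = 6 − 5 = 1
n=7: ⌊(8·747)/778⌋ − ⌊(7·747)/778⌋ = ⌊5976/778⌋ − ⌊5229/778⌋ = 7 − 6 = 1
n=8: ⌊(9·747)/778⌋ − ⌊(8·747)/778⌋ = ⌊6723/778⌋ − ⌊5976/778⌋ = 8 − 7 = 1
n=9: ⌊(10·747)/778⌋ − ⌊(9·747)/778⌋ = ⌊7470/778⌋ − ⌊6723/778⌋ = 9 − 8 = 1
n=10: ⌊(11·747)/778⌋ − ⌊(10·747)/778⌋ = ⌊8217/778⌋ − ⌊7470/778⌋ = 10 − 9 = 1
n=11: ⌊(12·747)/778⌋ − ⌊(11·747)/778⌋ = ⌊8964/778⌋ − ⌊8217/778⌋ = 11 − 10 = 1
n=12: ⌊(13·747)/778⌋ − ⌊(12·747)/778⌋ = ⌊9711/778⌋ − ⌊8964/778⌋ = 12 − 11 = 1
n=13: ⌊(14·747)/778⌋ − ⌊(13·747)/778⌋ = ⌊10458/778⌋ − ⌊9711/778⌋ = 13 − 12 = 1
n=14: ⌊(15·747)/778⌋ − ⌊(14·747)/778⌋ = ⌊11205/778⌋ − ⌊10458/778⌋ = 14 − 13 = 1
n=15: ⌊(16·747)/778⌋ − ⌊(15·747)/778⌋ = ⌊11952/778⌋ − ⌊11205/778⌋ = 15 − 14 = 1
n=16: ⌊(17·747)/778⌋ − ⌊(16·747)/778⌋ = ⌊12699/778⌋ − ⌊11952/778⌋ = 16 − 15 = 1
n=17: ⌊(18·747)/778⌋ − ⌊(17·747)/778⌋ = ⌊13446/778⌋ − ⌊12699/778⌋ = 17 − 16 = 1
n=18: ⌊(19·747)/778⌋ − ⌊(18·747)/778⌋ = ⌊14193/778⌋ − ⌊13446/778⌋ = 18 − 17 = 1
n=19: ⌊(20·747)/778⌋ − ⌊(19·747)/778⌋ = ⌊14940/778⌋ − ⌊14193/778⌋ = 19 − 18 = 1
n=20: ⌊(21·747)/778⌋ − ⌊(20·747)/778⌋ = ⌊15687/778⌋ − ⌊14940/778⌋ = 20 − 19 = 1
n=21: ⌊(22·747)/778⌋ − ⌊(21·747)/778⌋ = ⌊16434/778⌋ − ⌊15687/778⌋ = 21 − 20 = 1
n=22: ⌊(23·747)/778⌋ − ⌊(22·747)/778⌋ = ⌊17181/778⌋ − ⌊16434/778⌋ = 22 − 21 = 1
n=23: ⌊(24·747)/778⌋ − ⌊(23·747)/778⌋ = ⌊17928/778⌋ − ⌊17181/778⌋ = 23 − 22 = 1
n=24: ⌊(25·747)/778⌋ − ⌊(24·747)/778⌋ = ⌊18675/778⌋ − ⌊17928/778⌋ = 24 − 23 = 1
n=25: ⌊(26·747)/778⌋ − ⌊(25·747)/778⌋ = ⌊19422/778⌋ − ⌊18675/778⌋ = 24 − 24 = 0
n=26: ⌊(27·747)/778⌋ − ⌊(26·747)/778⌋ = ⌊20169/778⌋ − ⌊19422/778⌋ = 25 − 24 = 1
n=27: ⌊(28·747)/778⌋ − ⌊(27·747)/778⌋ = ⌊20916/778⌋ − ⌊20169/778⌋ = 26 − 25 = 1
n=28: ⌊(29·747)/778⌋ − ⌊(28·747)/778⌋ = ⌊21663/778⌋ − ⌊20916/778⌋ = 27 − 26 = 1
n=29: ⌊(30·747)/778⌋ − ⌊(29·747)/778⌋ = ⌊22410/778⌋ − ⌊21663/778⌋ = 28 − 27 = 1
n=30: ⌊(31·747)/778⌋ − ⌊(30·747)/778⌋ = ⌊23157/778⌋ − ⌊22410/778⌋ = 29 − 28 = 1
n=31: ⌊(32·747)/778⌋ − ⌊(31·747)/778⌋ = ⌊23904/778⌋ − ⌊23157/778⌋ = 30 − 29 = 1
n=32: ⌊(33·747)/778⌋ − ⌊(32·747)/778⌋ = ⌊24651/778⌋ − ⌊23904/778⌋ = 31 − 30 = 1
n=33: ⌊(34·747)/778⌋ − ⌊(33·747)/778⌋ = ⌊25398/778⌋ − ⌊24651/778⌋ = 32 − 31 = 1
n=34: ⌊(35·747)/778⌋ − ⌊(34·747)/778⌋ = ⌊26145/778⌋ − ⌊25398/778⌋ = 33 − 32 = 1
n=35: ⌊(36·747)/778⌋ − ⌊(35·747)/778⌋ = ⌊26892/778⌋ − ⌊26145/778⌋ = 34 − 33 = 1
n=36: ⌊(37·747)/778⌋ − ⌊(36·747)/778⌋ = ⌊27639/778⌋ − ⌊26892/778⌋ = 35 − 34 = 1
n=37: ⌊(38·747)/778⌋ − ⌊(37·747)/778⌋ = ⌊28386/778⌋ − ⌊27639/778⌋ = 36 − 35 = 1
n=38: ⌊(39·747)/778⌋ − ⌊(38·747)/778⌋ = ⌊29133/778⌋ − ⌊28386/778⌋ = 37 − 36 = 1
n=39: ⌊(40·747)/778⌋ − ⌊(39·747)/778⌋ = ⌊29880/778⌋ − ⌊29133/778⌋ = 38 − 37 = 1
n=40: ⌊(41·747)/778⌋ − ⌊(40·747)/778⌋ = ⌊30627/778⌋ − ⌊29880/778⌋ = 39 − 38 = 1
n=41: ⌊(42·747)/778⌋ − ⌊(41·747)/778⌋ = ⌊31374/778⌋ − ⌊30627/778⌋ = 40 − 39 = 1
n=42: ⌊(43·747)/778⌋ − ⌊(42·747)/778⌋ = ⌊32121/778⌋ − ⌊31374/778⌋ = 41 − 40 = 1
n=43: ⌊(44·747)/778⌋ − ⌊(43·747)/778⌋ = ⌊32868/778⌋ − ⌊32121/778⌋ = 42 − 41 = 1
n=44: ⌊(45·747)/778⌋ − ⌊(44·747)/778⌋ = ⌊33615/778⌋ − ⌊32868/778⌋ = 43 − 42 = 1
n=45: ⌊(46·747)/778⌋ − ⌊(45·747)/778⌋ = ⌊34362/778⌋ − ⌊33615/778⌋ = 44 − 43 = 1
n=46: ⌊(47·747)/778⌋ − ⌊(46·747)/778⌋ = ⌊35109/778⌋ − ⌊34362/778⌋ = 45 − 44 = 1
n=47: ⌊(48·747)/778⌋ − ⌊(47·747)/778⌋ = ⌊35856/778⌋ − ⌊35109/778⌋ = 46 − 45 = 1
n=48: ⌊(49·747)/778⌋ − ⌊(48·747)/778⌋ = ⌊36603/778⌋ − ⌊35856/778⌋ = 47 − 46 = 1
n=49: ⌊(50·747)/778⌋ − ⌊(49·747)/778⌋ = ⌊37350/778⌋ − ⌊36603/778⌋ = 48 − 47 = 1
n=50: ⌊(51·747)/778⌋ − ⌊(50·747)/778⌋ = ⌊38097/778⌋ − ⌊37350/778⌋ = 48 − 48 = 0
n=51: ⌊(52·747)/778⌋ − ⌊(51·747)/778⌋ = ⌊38844/778⌋ − ⌊38097/778⌋ = 49 − 48 = 1


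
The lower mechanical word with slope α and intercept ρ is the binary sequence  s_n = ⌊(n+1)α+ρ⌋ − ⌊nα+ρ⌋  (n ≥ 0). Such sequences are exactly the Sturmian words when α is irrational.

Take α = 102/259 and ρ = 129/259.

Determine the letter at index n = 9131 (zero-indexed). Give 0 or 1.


(n+1)α + ρ = (9132·102 + 129) / 259 = 931593/259
nα + ρ     = (9131·102 + 129) / 259 = 931491/259
⌊931593/259⌋ = 3596,  ⌊931491/259⌋ = 3596
s_{9131} = 3596 − 3596 = 0

0


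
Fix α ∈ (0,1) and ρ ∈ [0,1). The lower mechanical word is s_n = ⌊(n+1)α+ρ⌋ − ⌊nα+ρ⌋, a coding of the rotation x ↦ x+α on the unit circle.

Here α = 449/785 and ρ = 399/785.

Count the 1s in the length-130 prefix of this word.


#1s = Σ_{n=0}^{129} s_n = Σ_{n=0}^{129} (⌊(n+1)α+ρ⌋ − ⌊nα+ρ⌋)
the sum telescopes: every ⌊nα+ρ⌋ with 0 < n < 130 appears once with + and once with −, leaving ⌊130α+ρ⌋ − ⌊0·α+ρ⌋
130α + ρ = (130·449 + 399) / 785 = 58769/785
ρ = 399/785
⌊58769/785⌋ = 74,  ⌊399/785⌋ = 0
#1s = 74 − 0 = 74

74


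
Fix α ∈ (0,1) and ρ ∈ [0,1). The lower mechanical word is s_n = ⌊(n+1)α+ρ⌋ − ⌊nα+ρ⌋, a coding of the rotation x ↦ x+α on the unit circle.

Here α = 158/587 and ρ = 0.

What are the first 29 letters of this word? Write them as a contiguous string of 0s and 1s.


n=0: ⌊(1·158)/587⌋ − ⌊(0·158)/587⌋ = ⌊158/587⌋ − ⌊0/587⌋ = 0 − 0 = 0
n=1: ⌊(2·158)/587⌋ − ⌊(1·158)/587⌋ = ⌊316/587⌋ − ⌊158/587⌋ = 0 − 0 = 0
n=2: ⌊(3·158)/587⌋ − ⌊(2·158)/587⌋ = ⌊474/587⌋ − ⌊316/587⌋ = 0 − 0 = 0
n=3: ⌊(4·158)/587⌋ − ⌊(3·158)/587⌋ = ⌊632/587⌋ − ⌊474/587⌋ = 1 − 0 = 1
n=4: ⌊(5·158)/587⌋ − ⌊(4·158)/587⌋ = ⌊790/587⌋ − ⌊632/587⌋ = 1 − 1 = 0
n=5: ⌊(6·158)/587⌋ − ⌊(5·158)/587⌋ = ⌊948/587⌋ − ⌊790/587⌋ = 1 − 1 = 0
n=6: ⌊(7·158)/587⌋ − ⌊(6·158)/587⌋ = ⌊1106/587⌋ − ⌊948/587⌋ = 1 − 1 = 0
n=7: ⌊(8·158)/587⌋ − ⌊(7·158)/587⌋ = ⌊1264/587⌋ − ⌊1106/587⌋ = 2 − 1 = 1
n=8: ⌊(9·158)/587⌋ − ⌊(8·158)/587⌋ = ⌊1422/587⌋ − ⌊1264/587⌋ = 2 − 2 = 0
n=9: ⌊(10·158)/587⌋ − ⌊(9·158)/587⌋ = ⌊1580/587⌋ − ⌊1422/587⌋ = 2 − 2 = 0
n=10: ⌊(11·158)/587⌋ − ⌊(10·158)/587⌋ = ⌊1738/587⌋ − ⌊1580/587⌋ = 2 − 2 = 0
n=11: ⌊(12·158)/587⌋ − ⌊(11·158)/587⌋ = ⌊1896/587⌋ − ⌊1738/587⌋ = 3 − 2 = 1
n=12: ⌊(13·158)/587⌋ − ⌊(12·158)/587⌋ = ⌊2054/587⌋ − ⌊1896/587⌋ = 3 − 3 = 0
n=13: ⌊(14·158)/587⌋ − ⌊(13·158)/587⌋ = ⌊2212/587⌋ − ⌊2054/587⌋ = 3 − 3 = 0
n=14: ⌊(15·158)/587⌋ − ⌊(14·158)/587⌋ = ⌊2370/587⌋ − ⌊2212/587⌋ = 4 − 3 = 1
n=15: ⌊(16·158)/587⌋ − ⌊(15·158)/587⌋ = ⌊2528/587⌋ − ⌊2370/587⌋ = 4 − 4 = 0
n=16: ⌊(17·158)/587⌋ − ⌊(16·158)/587⌋ = ⌊2686/587⌋ − ⌊2528/587⌋ = 4 − 4 = 0
n=17: ⌊(18·158)/587⌋ − ⌊(17·158)/587⌋ = ⌊2844/587⌋ − ⌊2686/587⌋ = 4 − 4 = 0
n=18: ⌊(19·158)/587⌋ − ⌊(18·158)/587⌋ = ⌊3002/587⌋ − ⌊2844/587⌋ = 5 − 4 = 1
n=19: ⌊(20·158)/587⌋ − ⌊(19·158)/587⌋ = ⌊3160/587⌋ − ⌊3002/587⌋ = 5 − 5 = 0
n=20: ⌊(21·158)/587⌋ − ⌊(20·158)/587⌋ = ⌊3318/587⌋ − ⌊3160/587⌋ = 5 − 5 = 0
n=21: ⌊(22·158)/587⌋ − ⌊(21·158)/587⌋ = ⌊3476/587⌋ − ⌊3318/587⌋ = 5 − 5 = 0
n=22: ⌊(23·158)/587⌋ − ⌊(22·158)/587⌋ = ⌊3634/587⌋ − ⌊3476/587⌋ = 6 − 5 = 1
n=23: ⌊(24·158)/587⌋ − ⌊(23·158)/587⌋ = ⌊3792/587⌋ − ⌊3634/587⌋ = 6 − 6 = 0
n=24: ⌊(25·158)/587⌋ − ⌊(24·158)/587⌋ = ⌊3950/587⌋ − ⌊3792/587⌋ = 6 − 6 = 0
n=25: ⌊(26·158)/587⌋ − ⌊(25·158)/587⌋ = ⌊4108/587⌋ − ⌊3950/587⌋ = 6 − 6 = 0
n=26: ⌊(27·158)/587⌋ − ⌊(26·158)/587⌋ = ⌊4266/587⌋ − ⌊4108/587⌋ = 7 − 6 = 1
n=27: ⌊(28·158)/587⌋ − ⌊(27·158)/587⌋ = ⌊4424/587⌋ − ⌊4266/587⌋ = 7 − 7 = 0
n=28: ⌊(29·158)/587⌋ − ⌊(28·158)/587⌋ = ⌊4582/587⌋ − ⌊4424/587⌋ = 7 − 7 = 0

00010001000100100010001000100
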